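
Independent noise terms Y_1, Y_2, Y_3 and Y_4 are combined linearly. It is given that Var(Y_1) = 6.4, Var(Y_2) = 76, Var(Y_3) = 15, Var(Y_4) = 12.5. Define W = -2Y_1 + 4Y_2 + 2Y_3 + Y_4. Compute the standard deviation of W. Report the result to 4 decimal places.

36.2505

By independence, Var(W) = (-2)²Var(Y_1) + (4)²Var(Y_2) + (2)²Var(Y_3) + (1)²Var(Y_4)
= (-2)²·6.4 + (4)²·76 + (2)²·15 + (1)²·12.5 = 1314.1
SD(W) = √1314.1 ≈ 36.2505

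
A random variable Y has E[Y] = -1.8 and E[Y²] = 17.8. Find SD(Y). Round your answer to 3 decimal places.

Var(Y) = 17.8 − (-1.8)² = 14.56
SD(Y) = √14.56 ≈ 3.816

3.816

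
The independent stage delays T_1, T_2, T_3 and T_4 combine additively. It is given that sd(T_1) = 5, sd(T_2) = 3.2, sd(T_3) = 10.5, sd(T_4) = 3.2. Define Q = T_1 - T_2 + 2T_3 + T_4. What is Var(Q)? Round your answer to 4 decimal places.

Var(T_1) = 25, Var(T_2) = 10.24, Var(T_3) = 110.25, Var(T_4) = 10.24
By independence, Var(Q) = (1)²Var(T_1) + (-1)²Var(T_2) + (2)²Var(T_3) + (1)²Var(T_4)
= (1)²·25 + (-1)²·10.24 + (2)²·110.25 + (1)²·10.24 = 486.48

486.4800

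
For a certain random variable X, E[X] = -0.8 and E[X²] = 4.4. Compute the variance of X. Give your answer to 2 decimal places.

3.76

Var(X) = 4.4 − (-0.8)² = 3.76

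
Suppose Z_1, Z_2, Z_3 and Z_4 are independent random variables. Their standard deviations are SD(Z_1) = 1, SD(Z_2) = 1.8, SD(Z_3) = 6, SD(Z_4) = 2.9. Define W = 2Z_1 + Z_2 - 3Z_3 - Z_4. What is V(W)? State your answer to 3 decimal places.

V(Z_1) = 1, V(Z_2) = 3.24, V(Z_3) = 36, V(Z_4) = 8.41
By independence, V(W) = (2)²V(Z_1) + (1)²V(Z_2) + (-3)²V(Z_3) + (-1)²V(Z_4)
= (2)²·1 + (1)²·3.24 + (-3)²·36 + (-1)²·8.41 = 339.65

339.650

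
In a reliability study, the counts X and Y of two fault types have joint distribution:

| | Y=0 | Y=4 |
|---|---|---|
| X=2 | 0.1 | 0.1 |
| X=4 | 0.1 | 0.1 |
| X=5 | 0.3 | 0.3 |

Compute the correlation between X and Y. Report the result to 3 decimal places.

0.000

E[X] = 4.2,  E[Y] = 2
E[XY] = 8.4
Cov(X,Y) = E[XY] − E[X]E[Y] = 8.4 − (4.2)(2) = 0
V(X) = 1.36,  V(Y) = 4
ρ = 0 / √(1.36·4) ≈ 0.000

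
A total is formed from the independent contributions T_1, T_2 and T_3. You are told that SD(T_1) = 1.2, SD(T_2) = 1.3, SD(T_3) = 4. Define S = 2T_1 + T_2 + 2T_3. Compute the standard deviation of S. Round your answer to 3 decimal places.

8.453

Var(T_1) = 1.44, Var(T_2) = 1.69, Var(T_3) = 16
By independence, Var(S) = (2)²Var(T_1) + (1)²Var(T_2) + (2)²Var(T_3)
= (2)²·1.44 + (1)²·1.69 + (2)²·16 = 71.45
SD(S) = √71.45 ≈ 8.453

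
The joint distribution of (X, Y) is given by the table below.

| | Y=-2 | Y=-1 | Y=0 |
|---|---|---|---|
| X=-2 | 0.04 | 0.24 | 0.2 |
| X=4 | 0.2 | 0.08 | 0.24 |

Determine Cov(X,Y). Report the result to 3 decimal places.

E[X] = 1.12,  E[Y] = -0.8
E[XY] = -1.28
Cov(X,Y) = E[XY] − E[X]E[Y] = -1.28 − (1.12)(-0.8) = -0.384

-0.384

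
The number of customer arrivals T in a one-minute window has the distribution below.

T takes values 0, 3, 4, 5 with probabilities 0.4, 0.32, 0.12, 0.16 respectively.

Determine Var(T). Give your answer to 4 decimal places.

E[T] = (0)(0.4) + (3)(0.32) + (4)(0.12) + (5)(0.16) = 2.24
E[T²] = (0)²(0.4) + (3)²(0.32) + (4)²(0.12) + (5)²(0.16) = 8.8
Var(T) = E[T²] − (E[T])² = 8.8 − (2.24)² = 3.7824

3.7824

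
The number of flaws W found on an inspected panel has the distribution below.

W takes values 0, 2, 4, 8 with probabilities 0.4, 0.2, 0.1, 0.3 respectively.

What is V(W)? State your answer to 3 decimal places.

11.360

E[W] = (0)(0.4) + (2)(0.2) + (4)(0.1) + (8)(0.3) = 3.2
E[W²] = (0)²(0.4) + (2)²(0.2) + (4)²(0.1) + (8)²(0.3) = 21.6
V(W) = E[W²] − (E[W])² = 21.6 − (3.2)² = 11.36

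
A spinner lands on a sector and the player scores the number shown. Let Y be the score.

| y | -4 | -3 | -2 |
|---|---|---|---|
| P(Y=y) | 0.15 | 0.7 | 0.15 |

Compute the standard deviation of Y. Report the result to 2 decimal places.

E[Y] = (-4)(0.15) + (-3)(0.7) + (-2)(0.15) = -3
E[Y²] = (-4)²(0.15) + (-3)²(0.7) + (-2)²(0.15) = 9.3
Var(Y) = E[Y²] − (E[Y])² = 9.3 − (-3)² = 0.3
sd(Y) = √0.3 ≈ 0.55

0.55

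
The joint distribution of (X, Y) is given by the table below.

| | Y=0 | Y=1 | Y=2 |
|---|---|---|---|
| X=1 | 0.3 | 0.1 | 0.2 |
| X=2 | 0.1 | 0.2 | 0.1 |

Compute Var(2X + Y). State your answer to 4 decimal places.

E[X] = 1.4,  E[Y] = 0.9,  E[XY] = 1.3
Var(X) = 2.2 − (1.4)² = 0.24;  Var(Y) = 1.5 − (0.9)² = 0.69
Cov(X,Y) = 1.3 − (1.4)(0.9) = 0.04
Var(2X + Y) = (2)²·0.24 + (1)²·0.69 + 2·(2)·(1)·0.04 = 1.81

1.8100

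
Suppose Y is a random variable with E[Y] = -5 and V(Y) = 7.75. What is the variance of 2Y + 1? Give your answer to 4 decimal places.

31.0000

V(2Y + 1) = (2)²·V(Y) = 4·7.75 = 31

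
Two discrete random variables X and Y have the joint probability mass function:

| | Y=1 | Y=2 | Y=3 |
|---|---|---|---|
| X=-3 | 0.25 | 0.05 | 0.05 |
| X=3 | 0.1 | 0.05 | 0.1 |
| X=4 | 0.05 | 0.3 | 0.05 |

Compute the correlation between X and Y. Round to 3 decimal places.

0.361

E[X] = 1.3,  E[Y] = 1.8
E[XY] = 3.2
Cov(X,Y) = E[XY] − E[X]E[Y] = 3.2 − (1.3)(1.8) = 0.86
V(X) = 10.11,  V(Y) = 0.56
ρ = 0.86 / √(10.11·0.56) ≈ 0.361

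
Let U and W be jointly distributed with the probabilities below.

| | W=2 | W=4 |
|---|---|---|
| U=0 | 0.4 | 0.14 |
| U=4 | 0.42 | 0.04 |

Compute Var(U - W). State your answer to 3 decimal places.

E[U] = 1.84,  E[W] = 2.36,  E[UW] = 4
Var(U) = 7.36 − (1.84)² = 3.9744;  Var(W) = 6.16 − (2.36)² = 0.5904
Cov(U,W) = 4 − (1.84)(2.36) = -0.3424
Var(U - W) = (1)²·3.9744 + (-1)²·0.5904 + 2·(1)·(-1)·-0.3424 = 5.2496

5.250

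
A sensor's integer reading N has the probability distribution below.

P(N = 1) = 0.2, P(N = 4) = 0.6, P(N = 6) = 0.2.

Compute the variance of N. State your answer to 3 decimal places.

E[N] = (1)(0.2) + (4)(0.6) + (6)(0.2) = 3.8
E[N²] = (1)²(0.2) + (4)²(0.6) + (6)²(0.2) = 17
var(N) = E[N²] − (E[N])² = 17 − (3.8)² = 2.56

2.560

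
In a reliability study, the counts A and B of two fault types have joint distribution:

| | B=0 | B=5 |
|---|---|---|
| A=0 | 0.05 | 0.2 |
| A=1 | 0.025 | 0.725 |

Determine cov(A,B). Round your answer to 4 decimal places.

0.1563

E[A] = 0.75,  E[B] = 4.625
E[AB] = 3.625
cov(A,B) = E[AB] − E[A]E[B] = 3.625 − (0.75)(4.625) = 0.15625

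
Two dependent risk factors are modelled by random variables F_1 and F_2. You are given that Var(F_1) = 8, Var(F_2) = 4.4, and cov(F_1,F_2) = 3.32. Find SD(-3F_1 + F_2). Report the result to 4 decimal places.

Var(-3F_1 + F_2) = (-3)²·Var(F_1) + (1)²·Var(F_2) + 2·(-3)·(1)·cov(F_1,F_2)
= 9·8 + 1·4.4 + -6·3.32 = 56.48
SD(-3F_1 + F_2) = √56.48 ≈ 7.5153

7.5153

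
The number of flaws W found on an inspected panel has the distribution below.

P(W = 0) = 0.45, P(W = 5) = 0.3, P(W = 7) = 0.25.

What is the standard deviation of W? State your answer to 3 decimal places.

3.031

E[W] = (0)(0.45) + (5)(0.3) + (7)(0.25) = 3.25
E[W²] = (0)²(0.45) + (5)²(0.3) + (7)²(0.25) = 19.75
Var(W) = E[W²] − (E[W])² = 19.75 − (3.25)² = 9.1875
sd(W) = √9.1875 ≈ 3.031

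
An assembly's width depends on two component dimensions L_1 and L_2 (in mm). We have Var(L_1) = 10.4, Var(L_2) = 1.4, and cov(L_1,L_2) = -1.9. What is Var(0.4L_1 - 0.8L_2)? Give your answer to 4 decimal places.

3.7760

Var(0.4L_1 - 0.8L_2) = (0.4)²·Var(L_1) + (-0.8)²·Var(L_2) + 2·(0.4)·(-0.8)·cov(L_1,L_2)
= 0.16·10.4 + 0.64·1.4 + -0.64·-1.9 = 3.776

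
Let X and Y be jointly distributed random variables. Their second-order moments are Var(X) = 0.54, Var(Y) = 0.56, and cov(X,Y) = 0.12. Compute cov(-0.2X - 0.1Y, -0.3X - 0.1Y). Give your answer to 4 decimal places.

0.0440

cov(-0.2X - 0.1Y, -0.3X - 0.1Y) = (-0.2)(-0.3)Var(X) + (-0.1)(-0.1)Var(Y) + [(-0.2)(-0.1) + (-0.1)(-0.3)]cov(X,Y)
= 0.06·0.54 + 0.01·0.56 + 0.05·0.12 = 0.044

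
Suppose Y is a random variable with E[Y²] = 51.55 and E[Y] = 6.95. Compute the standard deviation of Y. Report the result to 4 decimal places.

1.8021

V(Y) = 51.55 − (6.95)² = 3.2475
σ(Y) = √3.2475 ≈ 1.8021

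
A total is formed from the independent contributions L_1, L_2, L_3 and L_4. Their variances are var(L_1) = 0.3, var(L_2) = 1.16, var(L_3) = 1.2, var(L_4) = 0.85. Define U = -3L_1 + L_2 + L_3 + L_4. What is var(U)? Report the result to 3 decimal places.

5.910

By independence, var(U) = (-3)²var(L_1) + (1)²var(L_2) + (1)²var(L_3) + (1)²var(L_4)
= (-3)²·0.3 + (1)²·1.16 + (1)²·1.2 + (1)²·0.85 = 5.91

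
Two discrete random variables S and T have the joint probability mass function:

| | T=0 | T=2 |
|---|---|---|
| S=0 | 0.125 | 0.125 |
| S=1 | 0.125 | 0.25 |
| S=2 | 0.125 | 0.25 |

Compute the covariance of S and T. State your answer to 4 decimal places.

E[S] = 1.125,  E[T] = 1.25
E[ST] = 1.5
cov(S,T) = E[ST] − E[S]E[T] = 1.5 − (1.125)(1.25) = 0.09375

0.0938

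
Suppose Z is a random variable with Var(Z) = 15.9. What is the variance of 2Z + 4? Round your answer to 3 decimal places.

Var(2Z + 4) = (2)²·Var(Z) = 4·15.9 = 63.6

63.600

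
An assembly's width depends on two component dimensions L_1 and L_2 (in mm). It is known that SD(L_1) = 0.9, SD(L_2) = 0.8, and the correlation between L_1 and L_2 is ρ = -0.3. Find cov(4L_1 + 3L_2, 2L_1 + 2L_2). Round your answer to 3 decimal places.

7.296

V(L_1) = (0.9)² = 0.81;  V(L_2) = (0.8)² = 0.64
cov(L_1,L_2) = ρ·SD(L_1)·SD(L_2) = -0.3·0.9·0.8 = -0.216
cov(4L_1 + 3L_2, 2L_1 + 2L_2) = (4)(2)V(L_1) + (3)(2)V(L_2) + [(4)(2) + (3)(2)]cov(L_1,L_2)
= 8·0.81 + 6·0.64 + 14·-0.216 = 7.296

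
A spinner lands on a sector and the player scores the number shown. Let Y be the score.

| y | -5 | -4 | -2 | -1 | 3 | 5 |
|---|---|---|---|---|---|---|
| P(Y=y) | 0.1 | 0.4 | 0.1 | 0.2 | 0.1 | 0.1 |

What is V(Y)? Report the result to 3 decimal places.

10.010

E[Y] = (-5)(0.1) + (-4)(0.4) + (-2)(0.1) + (-1)(0.2) + (3)(0.1) + (5)(0.1) = -1.7
E[Y²] = (-5)²(0.1) + (-4)²(0.4) + (-2)²(0.1) + (-1)²(0.2) + (3)²(0.1) + (5)²(0.1) = 12.9
V(Y) = E[Y²] − (E[Y])² = 12.9 − (-1.7)² = 10.01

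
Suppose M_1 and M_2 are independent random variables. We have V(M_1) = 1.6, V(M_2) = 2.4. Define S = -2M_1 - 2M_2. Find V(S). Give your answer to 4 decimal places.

By independence, V(S) = (-2)²V(M_1) + (-2)²V(M_2)
= (-2)²·1.6 + (-2)²·2.4 = 16

16.0000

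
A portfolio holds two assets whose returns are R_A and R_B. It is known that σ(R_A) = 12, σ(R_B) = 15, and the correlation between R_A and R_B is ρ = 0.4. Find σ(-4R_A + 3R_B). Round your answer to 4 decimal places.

Var(R_A) = (12)² = 144;  Var(R_B) = (15)² = 225
Cov(R_A,R_B) = ρ·σ(R_A)·σ(R_B) = 0.4·12·15 = 72
Var(-4R_A + 3R_B) = (-4)²·Var(R_A) + (3)²·Var(R_B) + 2·(-4)·(3)·Cov(R_A,R_B)
= 16·144 + 9·225 + -24·72 = 2601
σ(-4R_A + 3R_B) = √2601 ≈ 51.0000

51.0000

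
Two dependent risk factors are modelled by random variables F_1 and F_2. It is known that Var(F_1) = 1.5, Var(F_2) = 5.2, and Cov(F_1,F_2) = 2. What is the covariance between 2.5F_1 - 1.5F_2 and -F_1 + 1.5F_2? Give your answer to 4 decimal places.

-4.9500

Cov(2.5F_1 - 1.5F_2, -F_1 + 1.5F_2) = (2.5)(-1)Var(F_1) + (-1.5)(1.5)Var(F_2) + [(2.5)(1.5) + (-1.5)(-1)]Cov(F_1,F_2)
= -2.5·1.5 + -2.25·5.2 + 5.25·2 = -4.95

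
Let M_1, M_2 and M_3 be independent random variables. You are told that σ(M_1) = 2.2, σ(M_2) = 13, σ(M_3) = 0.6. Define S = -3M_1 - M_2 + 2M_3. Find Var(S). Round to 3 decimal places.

214.000

Var(M_1) = 4.84, Var(M_2) = 169, Var(M_3) = 0.36
By independence, Var(S) = (-3)²Var(M_1) + (-1)²Var(M_2) + (2)²Var(M_3)
= (-3)²·4.84 + (-1)²·169 + (2)²·0.36 = 214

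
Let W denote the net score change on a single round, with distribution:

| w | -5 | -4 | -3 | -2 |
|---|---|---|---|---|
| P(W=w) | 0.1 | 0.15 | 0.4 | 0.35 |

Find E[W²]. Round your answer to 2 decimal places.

E[W²] = (-5)²(0.1) + (-4)²(0.15) + (-3)²(0.4) + (-2)²(0.35) = 9.9

9.90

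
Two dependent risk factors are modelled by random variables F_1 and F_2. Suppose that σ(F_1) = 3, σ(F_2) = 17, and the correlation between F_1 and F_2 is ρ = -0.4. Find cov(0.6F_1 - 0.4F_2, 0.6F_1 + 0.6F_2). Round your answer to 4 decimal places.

V(F_1) = (3)² = 9;  V(F_2) = (17)² = 289
cov(F_1,F_2) = ρ·σ(F_1)·σ(F_2) = -0.4·3·17 = -20.4
cov(0.6F_1 - 0.4F_2, 0.6F_1 + 0.6F_2) = (0.6)(0.6)V(F_1) + (-0.4)(0.6)V(F_2) + [(0.6)(0.6) + (-0.4)(0.6)]cov(F_1,F_2)
= 0.36·9 + -0.24·289 + 0.12·-20.4 = -68.568

-68.5680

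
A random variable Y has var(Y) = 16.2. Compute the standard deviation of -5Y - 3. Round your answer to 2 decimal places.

var(-5Y - 3) = (-5)²·16.2 = 405
sd(-5Y - 3) = √405 ≈ 20.12

20.12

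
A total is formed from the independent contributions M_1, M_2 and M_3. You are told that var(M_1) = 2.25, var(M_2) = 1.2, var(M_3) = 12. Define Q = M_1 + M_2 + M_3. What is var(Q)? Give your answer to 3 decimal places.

15.450

By independence, var(Q) = (1)²var(M_1) + (1)²var(M_2) + (1)²var(M_3)
= (1)²·2.25 + (1)²·1.2 + (1)²·12 = 15.45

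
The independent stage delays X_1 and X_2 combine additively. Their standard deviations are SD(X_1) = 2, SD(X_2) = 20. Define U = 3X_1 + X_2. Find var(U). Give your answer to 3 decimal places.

436.000

var(X_1) = 4, var(X_2) = 400
By independence, var(U) = (3)²var(X_1) + (1)²var(X_2)
= (3)²·4 + (1)²·400 = 436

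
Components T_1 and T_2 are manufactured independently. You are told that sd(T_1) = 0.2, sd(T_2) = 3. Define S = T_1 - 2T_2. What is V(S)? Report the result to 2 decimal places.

36.04

V(T_1) = 0.04, V(T_2) = 9
By independence, V(S) = (1)²V(T_1) + (-2)²V(T_2)
= (1)²·0.04 + (-2)²·9 = 36.04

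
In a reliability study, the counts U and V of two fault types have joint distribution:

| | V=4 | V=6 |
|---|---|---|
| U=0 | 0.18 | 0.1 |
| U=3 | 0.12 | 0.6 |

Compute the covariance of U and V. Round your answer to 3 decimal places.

0.576

E[U] = 2.16,  E[V] = 5.4
E[UV] = 12.24
Cov(U,V) = E[UV] − E[U]E[V] = 12.24 − (2.16)(5.4) = 0.576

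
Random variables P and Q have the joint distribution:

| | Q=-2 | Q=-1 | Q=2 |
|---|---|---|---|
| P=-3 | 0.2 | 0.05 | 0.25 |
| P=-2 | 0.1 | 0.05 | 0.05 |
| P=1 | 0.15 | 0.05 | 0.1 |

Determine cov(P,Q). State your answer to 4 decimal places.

-0.4000

E[P] = -1.6,  E[Q] = -0.25
E[PQ] = 0
cov(P,Q) = E[PQ] − E[P]E[Q] = 0 − (-1.6)(-0.25) = -0.4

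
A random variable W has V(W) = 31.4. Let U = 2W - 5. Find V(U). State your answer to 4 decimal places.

125.6000

V(2W - 5) = (2)²·V(W) = 4·31.4 = 125.6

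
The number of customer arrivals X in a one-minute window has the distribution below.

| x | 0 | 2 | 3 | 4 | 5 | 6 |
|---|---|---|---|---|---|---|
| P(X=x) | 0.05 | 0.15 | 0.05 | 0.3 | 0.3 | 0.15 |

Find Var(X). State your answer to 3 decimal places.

E[X] = (0)(0.05) + (2)(0.15) + (3)(0.05) + (4)(0.3) + (5)(0.3) + (6)(0.15) = 4.05
E[X²] = (0)²(0.05) + (2)²(0.15) + (3)²(0.05) + (4)²(0.3) + (5)²(0.3) + (6)²(0.15) = 18.75
Var(X) = E[X²] − (E[X])² = 18.75 − (4.05)² = 2.3475

2.348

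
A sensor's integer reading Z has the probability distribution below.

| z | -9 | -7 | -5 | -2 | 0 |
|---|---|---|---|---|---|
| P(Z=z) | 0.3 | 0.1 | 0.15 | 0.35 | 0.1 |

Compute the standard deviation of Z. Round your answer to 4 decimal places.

3.2905

E[Z] = (-9)(0.3) + (-7)(0.1) + (-5)(0.15) + (-2)(0.35) + (0)(0.1) = -4.85
E[Z²] = (-9)²(0.3) + (-7)²(0.1) + (-5)²(0.15) + (-2)²(0.35) + (0)²(0.1) = 34.35
V(Z) = E[Z²] − (E[Z])² = 34.35 − (-4.85)² = 10.8275
SD(Z) = √10.8275 ≈ 3.2905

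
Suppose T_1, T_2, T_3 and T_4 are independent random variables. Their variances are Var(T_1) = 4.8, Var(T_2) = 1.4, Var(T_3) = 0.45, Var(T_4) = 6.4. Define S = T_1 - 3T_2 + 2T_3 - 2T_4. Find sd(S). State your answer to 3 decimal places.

By independence, Var(S) = (1)²Var(T_1) + (-3)²Var(T_2) + (2)²Var(T_3) + (-2)²Var(T_4)
= (1)²·4.8 + (-3)²·1.4 + (2)²·0.45 + (-2)²·6.4 = 44.8
sd(S) = √44.8 ≈ 6.693

6.693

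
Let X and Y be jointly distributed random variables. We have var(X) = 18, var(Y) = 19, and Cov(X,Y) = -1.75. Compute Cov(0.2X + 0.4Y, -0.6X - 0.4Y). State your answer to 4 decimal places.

Cov(0.2X + 0.4Y, -0.6X - 0.4Y) = (0.2)(-0.6)var(X) + (0.4)(-0.4)var(Y) + [(0.2)(-0.4) + (0.4)(-0.6)]Cov(X,Y)
= -0.12·18 + -0.16·19 + -0.32·-1.75 = -4.64

-4.6400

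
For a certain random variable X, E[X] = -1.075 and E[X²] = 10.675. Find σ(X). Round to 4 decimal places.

Var(X) = 10.675 − (-1.075)² = 9.519375
σ(X) = √9.519375 ≈ 3.0853

3.0853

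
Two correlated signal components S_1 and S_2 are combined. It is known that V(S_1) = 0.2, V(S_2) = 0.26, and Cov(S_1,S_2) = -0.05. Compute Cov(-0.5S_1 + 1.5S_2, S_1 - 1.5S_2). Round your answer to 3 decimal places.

-0.798

Cov(-0.5S_1 + 1.5S_2, S_1 - 1.5S_2) = (-0.5)(1)V(S_1) + (1.5)(-1.5)V(S_2) + [(-0.5)(-1.5) + (1.5)(1)]Cov(S_1,S_2)
= -0.5·0.2 + -2.25·0.26 + 2.25·-0.05 = -0.7975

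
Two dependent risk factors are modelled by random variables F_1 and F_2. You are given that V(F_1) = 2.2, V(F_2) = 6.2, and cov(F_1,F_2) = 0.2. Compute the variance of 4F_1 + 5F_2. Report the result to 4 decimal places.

198.2000

V(4F_1 + 5F_2) = (4)²·V(F_1) + (5)²·V(F_2) + 2·(4)·(5)·cov(F_1,F_2)
= 16·2.2 + 25·6.2 + 40·0.2 = 198.2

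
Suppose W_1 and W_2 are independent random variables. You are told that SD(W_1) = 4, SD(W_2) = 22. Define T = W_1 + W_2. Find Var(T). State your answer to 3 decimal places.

Var(W_1) = 16, Var(W_2) = 484
By independence, Var(T) = (1)²Var(W_1) + (1)²Var(W_2)
= (1)²·16 + (1)²·484 = 500

500.000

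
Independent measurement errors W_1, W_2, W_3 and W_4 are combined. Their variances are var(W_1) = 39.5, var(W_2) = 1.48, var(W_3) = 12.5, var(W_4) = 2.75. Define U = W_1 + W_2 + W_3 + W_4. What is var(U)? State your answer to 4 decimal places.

56.2300

By independence, var(U) = (1)²var(W_1) + (1)²var(W_2) + (1)²var(W_3) + (1)²var(W_4)
= (1)²·39.5 + (1)²·1.48 + (1)²·12.5 + (1)²·2.75 = 56.23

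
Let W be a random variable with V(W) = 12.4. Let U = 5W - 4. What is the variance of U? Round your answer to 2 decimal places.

V(5W - 4) = (5)²·V(W) = 25·12.4 = 310

310.00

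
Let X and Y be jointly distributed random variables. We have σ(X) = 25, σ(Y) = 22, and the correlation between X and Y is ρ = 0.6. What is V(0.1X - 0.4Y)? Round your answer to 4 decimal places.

57.2900

V(X) = (25)² = 625;  V(Y) = (22)² = 484
Cov(X,Y) = ρ·σ(X)·σ(Y) = 0.6·25·22 = 330
V(0.1X - 0.4Y) = (0.1)²·V(X) + (-0.4)²·V(Y) + 2·(0.1)·(-0.4)·Cov(X,Y)
= 0.01·625 + 0.16·484 + -0.08·330 = 57.29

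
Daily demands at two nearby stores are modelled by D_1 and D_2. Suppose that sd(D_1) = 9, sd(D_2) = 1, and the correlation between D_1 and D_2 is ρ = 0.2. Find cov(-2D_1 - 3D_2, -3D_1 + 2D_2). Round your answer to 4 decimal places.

Var(D_1) = (9)² = 81;  Var(D_2) = (1)² = 1
cov(D_1,D_2) = ρ·sd(D_1)·sd(D_2) = 0.2·9·1 = 1.8
cov(-2D_1 - 3D_2, -3D_1 + 2D_2) = (-2)(-3)Var(D_1) + (-3)(2)Var(D_2) + [(-2)(2) + (-3)(-3)]cov(D_1,D_2)
= 6·81 + -6·1 + 5·1.8 = 489

489.0000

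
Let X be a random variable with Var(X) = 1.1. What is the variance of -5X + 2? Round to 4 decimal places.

27.5000

Var(-5X + 2) = (-5)²·Var(X) = 25·1.1 = 27.5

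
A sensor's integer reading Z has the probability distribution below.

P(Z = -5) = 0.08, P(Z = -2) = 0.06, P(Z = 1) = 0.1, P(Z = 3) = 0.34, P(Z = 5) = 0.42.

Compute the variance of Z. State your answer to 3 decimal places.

8.610

E[Z] = (-5)(0.08) + (-2)(0.06) + (1)(0.1) + (3)(0.34) + (5)(0.42) = 2.7
E[Z²] = (-5)²(0.08) + (-2)²(0.06) + (1)²(0.1) + (3)²(0.34) + (5)²(0.42) = 15.9
Var(Z) = E[Z²] − (E[Z])² = 15.9 − (2.7)² = 8.61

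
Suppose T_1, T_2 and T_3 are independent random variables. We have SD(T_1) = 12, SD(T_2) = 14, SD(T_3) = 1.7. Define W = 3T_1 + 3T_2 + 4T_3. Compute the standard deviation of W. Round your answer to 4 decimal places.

V(T_1) = 144, V(T_2) = 196, V(T_3) = 2.89
By independence, V(W) = (3)²V(T_1) + (3)²V(T_2) + (4)²V(T_3)
= (3)²·144 + (3)²·196 + (4)²·2.89 = 3106.24
SD(W) = √3106.24 ≈ 55.7337

55.7337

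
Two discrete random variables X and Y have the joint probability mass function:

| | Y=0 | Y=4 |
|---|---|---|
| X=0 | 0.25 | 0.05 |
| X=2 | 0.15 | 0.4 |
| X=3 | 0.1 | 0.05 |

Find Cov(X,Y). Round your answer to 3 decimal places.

0.700

E[X] = 1.55,  E[Y] = 2
E[XY] = 3.8
Cov(X,Y) = E[XY] − E[X]E[Y] = 3.8 − (1.55)(2) = 0.7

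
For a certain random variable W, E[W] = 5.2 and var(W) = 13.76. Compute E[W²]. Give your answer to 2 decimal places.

E[W²] = var(W) + (E[W])² = 13.76 + (5.2)² = 40.8

40.80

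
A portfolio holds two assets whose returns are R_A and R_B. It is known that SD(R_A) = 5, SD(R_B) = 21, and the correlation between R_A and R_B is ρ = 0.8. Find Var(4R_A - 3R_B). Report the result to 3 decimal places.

2353.000

Var(R_A) = (5)² = 25;  Var(R_B) = (21)² = 441
Cov(R_A,R_B) = ρ·SD(R_A)·SD(R_B) = 0.8·5·21 = 84
Var(4R_A - 3R_B) = (4)²·Var(R_A) + (-3)²·Var(R_B) + 2·(4)·(-3)·Cov(R_A,R_B)
= 16·25 + 9·441 + -24·84 = 2353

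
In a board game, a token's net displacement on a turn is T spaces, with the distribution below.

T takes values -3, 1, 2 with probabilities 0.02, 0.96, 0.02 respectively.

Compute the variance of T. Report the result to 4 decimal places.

E[T] = (-3)(0.02) + (1)(0.96) + (2)(0.02) = 0.94
E[T²] = (-3)²(0.02) + (1)²(0.96) + (2)²(0.02) = 1.22
var(T) = E[T²] − (E[T])² = 1.22 − (0.94)² = 0.3364

0.3364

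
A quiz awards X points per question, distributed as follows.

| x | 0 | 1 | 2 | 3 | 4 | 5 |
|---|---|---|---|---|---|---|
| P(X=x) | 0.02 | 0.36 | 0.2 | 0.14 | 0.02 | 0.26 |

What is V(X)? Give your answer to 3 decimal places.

E[X] = (0)(0.02) + (1)(0.36) + (2)(0.2) + (3)(0.14) + (4)(0.02) + (5)(0.26) = 2.56
E[X²] = (0)²(0.02) + (1)²(0.36) + (2)²(0.2) + (3)²(0.14) + (4)²(0.02) + (5)²(0.26) = 9.24
V(X) = E[X²] − (E[X])² = 9.24 − (2.56)² = 2.6864

2.686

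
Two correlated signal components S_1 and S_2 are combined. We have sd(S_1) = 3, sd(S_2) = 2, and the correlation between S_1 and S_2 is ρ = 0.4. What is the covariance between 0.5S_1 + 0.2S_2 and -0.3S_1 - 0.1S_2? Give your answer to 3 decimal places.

-1.694

Var(S_1) = (3)² = 9;  Var(S_2) = (2)² = 4
Cov(S_1,S_2) = ρ·sd(S_1)·sd(S_2) = 0.4·3·2 = 2.4
Cov(0.5S_1 + 0.2S_2, -0.3S_1 - 0.1S_2) = (0.5)(-0.3)Var(S_1) + (0.2)(-0.1)Var(S_2) + [(0.5)(-0.1) + (0.2)(-0.3)]Cov(S_1,S_2)
= -0.15·9 + -0.02·4 + -0.11·2.4 = -1.694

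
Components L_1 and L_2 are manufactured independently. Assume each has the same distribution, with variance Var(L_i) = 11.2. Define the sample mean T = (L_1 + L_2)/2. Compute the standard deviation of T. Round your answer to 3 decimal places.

By independence, Var(T) = (0.5)²Var(L_1) + (0.5)²Var(L_2)
= (0.5)²·11.2 + (0.5)²·11.2 = 5.6
SD(T) = √5.6 ≈ 2.366

2.366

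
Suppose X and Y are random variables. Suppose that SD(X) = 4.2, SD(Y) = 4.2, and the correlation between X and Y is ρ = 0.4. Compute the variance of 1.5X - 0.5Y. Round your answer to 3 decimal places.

33.516

V(X) = (4.2)² = 17.64;  V(Y) = (4.2)² = 17.64
cov(X,Y) = ρ·SD(X)·SD(Y) = 0.4·4.2·4.2 = 7.056
V(1.5X - 0.5Y) = (1.5)²·V(X) + (-0.5)²·V(Y) + 2·(1.5)·(-0.5)·cov(X,Y)
= 2.25·17.64 + 0.25·17.64 + -1.5·7.056 = 33.516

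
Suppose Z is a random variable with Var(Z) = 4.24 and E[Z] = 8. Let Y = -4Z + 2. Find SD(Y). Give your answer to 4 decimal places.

Var(-4Z + 2) = (-4)²·4.24 = 67.84
SD(Y) = √67.84 ≈ 8.2365

8.2365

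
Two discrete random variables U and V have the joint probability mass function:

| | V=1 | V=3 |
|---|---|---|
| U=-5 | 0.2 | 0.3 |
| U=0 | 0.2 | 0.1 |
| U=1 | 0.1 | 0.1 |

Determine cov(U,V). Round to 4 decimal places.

-0.5000

E[U] = -2.3,  E[V] = 2
E[UV] = -5.1
cov(U,V) = E[UV] − E[U]E[V] = -5.1 − (-2.3)(2) = -0.5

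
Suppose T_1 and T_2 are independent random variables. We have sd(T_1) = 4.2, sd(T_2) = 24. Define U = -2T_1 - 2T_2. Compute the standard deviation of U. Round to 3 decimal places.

48.729

Var(T_1) = 17.64, Var(T_2) = 576
By independence, Var(U) = (-2)²Var(T_1) + (-2)²Var(T_2)
= (-2)²·17.64 + (-2)²·576 = 2374.56
sd(U) = √2374.56 ≈ 48.729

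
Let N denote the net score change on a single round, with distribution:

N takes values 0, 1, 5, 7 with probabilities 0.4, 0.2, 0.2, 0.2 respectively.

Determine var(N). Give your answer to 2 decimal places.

E[N] = (0)(0.4) + (1)(0.2) + (5)(0.2) + (7)(0.2) = 2.6
E[N²] = (0)²(0.4) + (1)²(0.2) + (5)²(0.2) + (7)²(0.2) = 15
var(N) = E[N²] − (E[N])² = 15 − (2.6)² = 8.24

8.24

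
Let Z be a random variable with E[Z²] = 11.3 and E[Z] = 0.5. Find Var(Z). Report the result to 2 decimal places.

Var(Z) = 11.3 − (0.5)² = 11.05

11.05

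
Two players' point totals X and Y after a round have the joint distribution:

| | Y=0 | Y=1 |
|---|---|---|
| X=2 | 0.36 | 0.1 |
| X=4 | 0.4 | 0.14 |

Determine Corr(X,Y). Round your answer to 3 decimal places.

0.049

E[X] = 3.08,  E[Y] = 0.24
E[XY] = 0.76
Cov(X,Y) = E[XY] − E[X]E[Y] = 0.76 − (3.08)(0.24) = 0.0208
Var(X) = 0.9936,  Var(Y) = 0.1824
ρ = 0.0208 / √(0.9936·0.1824) ≈ 0.049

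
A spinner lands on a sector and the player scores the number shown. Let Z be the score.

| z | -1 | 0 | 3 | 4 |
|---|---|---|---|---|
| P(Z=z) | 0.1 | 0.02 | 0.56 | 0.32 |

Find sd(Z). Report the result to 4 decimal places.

E[Z] = (-1)(0.1) + (0)(0.02) + (3)(0.56) + (4)(0.32) = 2.86
E[Z²] = (-1)²(0.1) + (0)²(0.02) + (3)²(0.56) + (4)²(0.32) = 10.26
Var(Z) = E[Z²] − (E[Z])² = 10.26 − (2.86)² = 2.0804
sd(Z) = √2.0804 ≈ 1.4424

1.4424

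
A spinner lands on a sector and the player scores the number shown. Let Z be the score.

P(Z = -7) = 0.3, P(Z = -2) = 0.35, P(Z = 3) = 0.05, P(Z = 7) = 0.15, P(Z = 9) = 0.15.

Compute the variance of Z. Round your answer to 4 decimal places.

35.9875

E[Z] = (-7)(0.3) + (-2)(0.35) + (3)(0.05) + (7)(0.15) + (9)(0.15) = -0.25
E[Z²] = (-7)²(0.3) + (-2)²(0.35) + (3)²(0.05) + (7)²(0.15) + (9)²(0.15) = 36.05
V(Z) = E[Z²] − (E[Z])² = 36.05 − (-0.25)² = 35.9875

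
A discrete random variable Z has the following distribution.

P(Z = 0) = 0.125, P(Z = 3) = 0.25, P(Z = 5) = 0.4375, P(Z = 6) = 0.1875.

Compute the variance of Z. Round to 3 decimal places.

E[Z] = (0)(0.125) + (3)(0.25) + (5)(0.4375) + (6)(0.1875) = 4.0625
E[Z²] = (0)²(0.125) + (3)²(0.25) + (5)²(0.4375) + (6)²(0.1875) = 19.9375
V(Z) = E[Z²] − (E[Z])² = 19.9375 − (4.0625)² = 3.43359375

3.434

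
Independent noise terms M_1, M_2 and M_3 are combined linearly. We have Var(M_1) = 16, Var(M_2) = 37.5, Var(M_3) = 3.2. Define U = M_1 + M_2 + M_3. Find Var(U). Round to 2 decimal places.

56.70

By independence, Var(U) = (1)²Var(M_1) + (1)²Var(M_2) + (1)²Var(M_3)
= (1)²·16 + (1)²·37.5 + (1)²·3.2 = 56.7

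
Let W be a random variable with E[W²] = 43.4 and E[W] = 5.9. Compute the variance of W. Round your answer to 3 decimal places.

Var(W) = 43.4 − (5.9)² = 8.59

8.590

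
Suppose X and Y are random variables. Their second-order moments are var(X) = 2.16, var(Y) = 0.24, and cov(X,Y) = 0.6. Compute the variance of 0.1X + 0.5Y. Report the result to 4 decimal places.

var(0.1X + 0.5Y) = (0.1)²·var(X) + (0.5)²·var(Y) + 2·(0.1)·(0.5)·cov(X,Y)
= 0.01·2.16 + 0.25·0.24 + 0.1·0.6 = 0.1416

0.1416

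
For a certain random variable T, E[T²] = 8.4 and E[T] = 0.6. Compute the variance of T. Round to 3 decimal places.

8.040

var(T) = 8.4 − (0.6)² = 8.04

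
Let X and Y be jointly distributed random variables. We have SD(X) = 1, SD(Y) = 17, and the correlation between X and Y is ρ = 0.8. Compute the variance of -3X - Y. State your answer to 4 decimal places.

var(X) = (1)² = 1;  var(Y) = (17)² = 289
Cov(X,Y) = ρ·SD(X)·SD(Y) = 0.8·1·17 = 13.6
var(-3X - Y) = (-3)²·var(X) + (-1)²·var(Y) + 2·(-3)·(-1)·Cov(X,Y)
= 9·1 + 1·289 + 6·13.6 = 379.6

379.6000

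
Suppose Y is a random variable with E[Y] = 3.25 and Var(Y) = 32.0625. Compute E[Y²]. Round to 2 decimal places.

E[Y²] = Var(Y) + (E[Y])² = 32.0625 + (3.25)² = 42.625

42.63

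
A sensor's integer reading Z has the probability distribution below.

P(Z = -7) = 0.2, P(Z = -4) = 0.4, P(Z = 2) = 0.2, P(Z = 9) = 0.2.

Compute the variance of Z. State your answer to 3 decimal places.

E[Z] = (-7)(0.2) + (-4)(0.4) + (2)(0.2) + (9)(0.2) = -0.8
E[Z²] = (-7)²(0.2) + (-4)²(0.4) + (2)²(0.2) + (9)²(0.2) = 33.2
Var(Z) = E[Z²] − (E[Z])² = 33.2 − (-0.8)² = 32.56

32.560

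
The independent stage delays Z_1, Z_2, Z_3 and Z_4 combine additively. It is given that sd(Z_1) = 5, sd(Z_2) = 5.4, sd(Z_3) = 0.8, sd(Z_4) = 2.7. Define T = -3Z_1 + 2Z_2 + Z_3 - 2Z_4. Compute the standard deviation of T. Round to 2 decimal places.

19.27

V(Z_1) = 25, V(Z_2) = 29.16, V(Z_3) = 0.64, V(Z_4) = 7.29
By independence, V(T) = (-3)²V(Z_1) + (2)²V(Z_2) + (1)²V(Z_3) + (-2)²V(Z_4)
= (-3)²·25 + (2)²·29.16 + (1)²·0.64 + (-2)²·7.29 = 371.44
sd(T) = √371.44 ≈ 19.27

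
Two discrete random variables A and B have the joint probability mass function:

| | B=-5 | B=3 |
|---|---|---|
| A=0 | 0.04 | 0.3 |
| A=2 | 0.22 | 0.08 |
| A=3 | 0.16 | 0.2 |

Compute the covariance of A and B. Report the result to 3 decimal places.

E[A] = 1.68,  E[B] = -0.36
E[AB] = -2.32
Cov(A,B) = E[AB] − E[A]E[B] = -2.32 − (1.68)(-0.36) = -1.7152

-1.715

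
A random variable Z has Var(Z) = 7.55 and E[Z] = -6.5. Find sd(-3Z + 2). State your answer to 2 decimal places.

Var(-3Z + 2) = (-3)²·7.55 = 67.95
sd(-3Z + 2) = √67.95 ≈ 8.24

8.24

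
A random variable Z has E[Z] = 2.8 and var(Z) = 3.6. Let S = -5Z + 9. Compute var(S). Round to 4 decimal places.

90.0000

var(-5Z + 9) = (-5)²·var(Z) = 25·3.6 = 90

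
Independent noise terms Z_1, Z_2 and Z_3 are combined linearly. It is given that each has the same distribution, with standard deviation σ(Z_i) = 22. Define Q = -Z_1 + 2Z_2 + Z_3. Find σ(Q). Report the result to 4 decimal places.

53.8888

Var(Z_i) = (22)² = 484
By independence, Var(Q) = (-1)²Var(Z_1) + (2)²Var(Z_2) + (1)²Var(Z_3)
= (-1)²·484 + (2)²·484 + (1)²·484 = 2904
σ(Q) = √2904 ≈ 53.8888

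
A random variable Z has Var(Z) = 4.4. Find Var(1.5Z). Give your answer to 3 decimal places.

9.900

Var(1.5Z) = (1.5)²·Var(Z) = 2.25·4.4 = 9.9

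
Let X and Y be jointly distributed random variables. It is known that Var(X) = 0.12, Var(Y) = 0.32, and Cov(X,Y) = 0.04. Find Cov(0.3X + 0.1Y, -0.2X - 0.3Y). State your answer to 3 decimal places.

Cov(0.3X + 0.1Y, -0.2X - 0.3Y) = (0.3)(-0.2)Var(X) + (0.1)(-0.3)Var(Y) + [(0.3)(-0.3) + (0.1)(-0.2)]Cov(X,Y)
= -0.06·0.12 + -0.03·0.32 + -0.11·0.04 = -0.0212

-0.021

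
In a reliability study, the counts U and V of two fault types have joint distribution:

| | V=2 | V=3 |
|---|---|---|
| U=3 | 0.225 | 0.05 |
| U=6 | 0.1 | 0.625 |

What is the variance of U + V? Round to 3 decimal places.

2.828

E[U] = 5.175,  E[V] = 2.675,  E[UV] = 14.25
Var(U) = 28.575 − (5.175)² = 1.794375;  Var(V) = 7.375 − (2.675)² = 0.219375
Cov(U,V) = 14.25 − (5.175)(2.675) = 0.406875
Var(U + V) = (1)²·1.794375 + (1)²·0.219375 + 2·(1)·(1)·0.406875 = 2.8275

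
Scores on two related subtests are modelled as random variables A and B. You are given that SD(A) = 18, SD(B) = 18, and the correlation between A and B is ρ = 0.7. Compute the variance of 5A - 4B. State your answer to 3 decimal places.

var(A) = (18)² = 324;  var(B) = (18)² = 324
Cov(A,B) = ρ·SD(A)·SD(B) = 0.7·18·18 = 226.8
var(5A - 4B) = (5)²·var(A) + (-4)²·var(B) + 2·(5)·(-4)·Cov(A,B)
= 25·324 + 16·324 + -40·226.8 = 4212

4212.000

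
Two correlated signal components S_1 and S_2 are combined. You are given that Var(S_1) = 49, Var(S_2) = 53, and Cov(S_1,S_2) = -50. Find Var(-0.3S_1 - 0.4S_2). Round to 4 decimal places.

Var(-0.3S_1 - 0.4S_2) = (-0.3)²·Var(S_1) + (-0.4)²·Var(S_2) + 2·(-0.3)·(-0.4)·Cov(S_1,S_2)
= 0.09·49 + 0.16·53 + 0.24·-50 = 0.89

0.8900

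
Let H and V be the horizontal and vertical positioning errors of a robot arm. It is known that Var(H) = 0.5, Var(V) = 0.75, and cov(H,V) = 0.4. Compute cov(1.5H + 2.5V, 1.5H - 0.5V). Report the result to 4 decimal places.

1.3875

cov(1.5H + 2.5V, 1.5H - 0.5V) = (1.5)(1.5)Var(H) + (2.5)(-0.5)Var(V) + [(1.5)(-0.5) + (2.5)(1.5)]cov(H,V)
= 2.25·0.5 + -1.25·0.75 + 3·0.4 = 1.3875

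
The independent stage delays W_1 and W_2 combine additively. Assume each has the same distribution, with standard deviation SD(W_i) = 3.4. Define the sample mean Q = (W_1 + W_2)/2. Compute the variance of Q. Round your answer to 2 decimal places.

5.78

V(W_i) = (3.4)² = 11.56
By independence, V(Q) = (0.5)²V(W_1) + (0.5)²V(W_2)
= (0.5)²·11.56 + (0.5)²·11.56 = 5.78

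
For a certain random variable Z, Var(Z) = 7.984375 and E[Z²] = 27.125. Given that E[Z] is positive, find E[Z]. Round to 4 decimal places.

4.3750

(E[Z])² = E[Z²] − Var(Z) = 27.125 − 7.984375 = 19.140625
E[Z] = √19.140625 = 4.375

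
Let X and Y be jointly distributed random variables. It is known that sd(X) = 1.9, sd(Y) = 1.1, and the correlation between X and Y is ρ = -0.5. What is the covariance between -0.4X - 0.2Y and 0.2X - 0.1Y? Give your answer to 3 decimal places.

-0.265

var(X) = (1.9)² = 3.61;  var(Y) = (1.1)² = 1.21
Cov(X,Y) = ρ·sd(X)·sd(Y) = -0.5·1.9·1.1 = -1.045
Cov(-0.4X - 0.2Y, 0.2X - 0.1Y) = (-0.4)(0.2)var(X) + (-0.2)(-0.1)var(Y) + [(-0.4)(-0.1) + (-0.2)(0.2)]Cov(X,Y)
= -0.08·3.61 + 0.02·1.21 + 0·-1.045 = -0.2646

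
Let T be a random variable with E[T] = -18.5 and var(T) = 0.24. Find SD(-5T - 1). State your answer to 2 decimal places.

2.45

var(-5T - 1) = (-5)²·0.24 = 6
SD(-5T - 1) = √6 ≈ 2.45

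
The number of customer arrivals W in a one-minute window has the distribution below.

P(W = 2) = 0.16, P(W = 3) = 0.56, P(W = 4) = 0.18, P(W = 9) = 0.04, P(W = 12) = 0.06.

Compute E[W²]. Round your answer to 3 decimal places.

E[W²] = (2)²(0.16) + (3)²(0.56) + (4)²(0.18) + (9)²(0.04) + (12)²(0.06) = 20.44

20.440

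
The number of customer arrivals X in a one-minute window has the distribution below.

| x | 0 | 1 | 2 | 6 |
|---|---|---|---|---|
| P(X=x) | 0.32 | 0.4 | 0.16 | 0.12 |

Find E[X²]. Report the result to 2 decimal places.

5.36

E[X²] = (0)²(0.32) + (1)²(0.4) + (2)²(0.16) + (6)²(0.12) = 5.36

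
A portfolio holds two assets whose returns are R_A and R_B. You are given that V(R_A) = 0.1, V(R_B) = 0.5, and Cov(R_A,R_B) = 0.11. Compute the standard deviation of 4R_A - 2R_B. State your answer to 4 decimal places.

1.3565

V(4R_A - 2R_B) = (4)²·V(R_A) + (-2)²·V(R_B) + 2·(4)·(-2)·Cov(R_A,R_B)
= 16·0.1 + 4·0.5 + -16·0.11 = 1.84
σ(4R_A - 2R_B) = √1.84 ≈ 1.3565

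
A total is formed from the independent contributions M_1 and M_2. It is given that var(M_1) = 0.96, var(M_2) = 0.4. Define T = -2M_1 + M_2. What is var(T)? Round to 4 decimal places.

By independence, var(T) = (-2)²var(M_1) + (1)²var(M_2)
= (-2)²·0.96 + (1)²·0.4 = 4.24

4.2400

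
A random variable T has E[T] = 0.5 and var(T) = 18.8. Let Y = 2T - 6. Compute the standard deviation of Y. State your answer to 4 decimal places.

var(2T - 6) = (2)²·18.8 = 75.2
SD(Y) = √75.2 ≈ 8.6718

8.6718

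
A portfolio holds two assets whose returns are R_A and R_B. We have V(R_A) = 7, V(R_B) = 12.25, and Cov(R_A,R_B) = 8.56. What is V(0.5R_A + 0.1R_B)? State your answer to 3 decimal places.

2.729

V(0.5R_A + 0.1R_B) = (0.5)²·V(R_A) + (0.1)²·V(R_B) + 2·(0.5)·(0.1)·Cov(R_A,R_B)
= 0.25·7 + 0.01·12.25 + 0.1·8.56 = 2.7285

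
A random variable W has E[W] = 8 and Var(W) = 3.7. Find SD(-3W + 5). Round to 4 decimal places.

Var(-3W + 5) = (-3)²·3.7 = 33.3
SD(-3W + 5) = √33.3 ≈ 5.7706

5.7706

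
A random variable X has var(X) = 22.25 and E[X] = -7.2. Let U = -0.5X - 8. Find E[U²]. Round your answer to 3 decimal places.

24.923

E[-0.5X - 8] = -0.5·-7.2 − 8 = -4.4
var(-0.5X - 8) = (-0.5)²·22.25 = 5.5625
E[U²] = var(U) + (E[U])² = 5.5625 + (-4.4)² = 24.9225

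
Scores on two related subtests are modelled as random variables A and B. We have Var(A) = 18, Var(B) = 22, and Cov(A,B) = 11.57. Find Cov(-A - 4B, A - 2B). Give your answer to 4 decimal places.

Cov(-A - 4B, A - 2B) = (-1)(1)Var(A) + (-4)(-2)Var(B) + [(-1)(-2) + (-4)(1)]Cov(A,B)
= -1·18 + 8·22 + -2·11.57 = 134.86

134.8600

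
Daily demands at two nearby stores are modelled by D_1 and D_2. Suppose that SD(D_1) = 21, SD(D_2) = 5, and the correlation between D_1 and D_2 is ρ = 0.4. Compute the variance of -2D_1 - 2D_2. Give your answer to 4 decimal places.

2200.0000

var(D_1) = (21)² = 441;  var(D_2) = (5)² = 25
cov(D_1,D_2) = ρ·SD(D_1)·SD(D_2) = 0.4·21·5 = 42
var(-2D_1 - 2D_2) = (-2)²·var(D_1) + (-2)²·var(D_2) + 2·(-2)·(-2)·cov(D_1,D_2)
= 4·441 + 4·25 + 8·42 = 2200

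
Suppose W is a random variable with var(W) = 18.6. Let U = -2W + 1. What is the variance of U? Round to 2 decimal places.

var(-2W + 1) = (-2)²·var(W) = 4·18.6 = 74.4

74.40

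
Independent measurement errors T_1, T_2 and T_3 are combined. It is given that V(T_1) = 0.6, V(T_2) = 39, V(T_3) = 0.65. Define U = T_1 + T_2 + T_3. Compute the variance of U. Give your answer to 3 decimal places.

By independence, V(U) = (1)²V(T_1) + (1)²V(T_2) + (1)²V(T_3)
= (1)²·0.6 + (1)²·39 + (1)²·0.65 = 40.25

40.250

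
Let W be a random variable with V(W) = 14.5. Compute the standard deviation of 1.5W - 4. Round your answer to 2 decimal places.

V(1.5W - 4) = (1.5)²·14.5 = 32.625
SD(1.5W - 4) = √32.625 ≈ 5.71

5.71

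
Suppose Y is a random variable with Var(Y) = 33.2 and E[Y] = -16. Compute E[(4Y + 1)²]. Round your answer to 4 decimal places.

4500.2000

E[4Y + 1] = 4·-16 + 1 = -63
Var(4Y + 1) = (4)²·33.2 = 531.2
E[(4Y + 1)²] = Var((4Y + 1)) + (E[(4Y + 1)])² = 531.2 + (-63)² = 4500.2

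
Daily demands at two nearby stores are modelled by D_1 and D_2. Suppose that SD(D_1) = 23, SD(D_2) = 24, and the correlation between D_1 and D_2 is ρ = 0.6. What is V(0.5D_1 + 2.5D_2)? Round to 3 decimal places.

V(D_1) = (23)² = 529;  V(D_2) = (24)² = 576
Cov(D_1,D_2) = ρ·SD(D_1)·SD(D_2) = 0.6·23·24 = 331.2
V(0.5D_1 + 2.5D_2) = (0.5)²·V(D_1) + (2.5)²·V(D_2) + 2·(0.5)·(2.5)·Cov(D_1,D_2)
= 0.25·529 + 6.25·576 + 2.5·331.2 = 4560.25

4560.250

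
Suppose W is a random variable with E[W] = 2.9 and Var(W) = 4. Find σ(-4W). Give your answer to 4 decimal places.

8.0000

Var(-4W) = (-4)²·4 = 64
σ(-4W) = √64 ≈ 8.0000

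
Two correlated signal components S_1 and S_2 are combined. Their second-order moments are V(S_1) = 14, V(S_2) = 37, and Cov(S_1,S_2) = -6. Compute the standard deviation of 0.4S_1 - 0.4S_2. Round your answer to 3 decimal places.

V(0.4S_1 - 0.4S_2) = (0.4)²·V(S_1) + (-0.4)²·V(S_2) + 2·(0.4)·(-0.4)·Cov(S_1,S_2)
= 0.16·14 + 0.16·37 + -0.32·-6 = 10.08
SD(0.4S_1 - 0.4S_2) = √10.08 ≈ 3.175

3.175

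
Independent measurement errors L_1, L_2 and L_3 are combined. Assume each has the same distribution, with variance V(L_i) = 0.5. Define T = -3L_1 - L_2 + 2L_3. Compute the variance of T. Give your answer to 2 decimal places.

By independence, V(T) = (-3)²V(L_1) + (-1)²V(L_2) + (2)²V(L_3)
= (-3)²·0.5 + (-1)²·0.5 + (2)²·0.5 = 7

7.00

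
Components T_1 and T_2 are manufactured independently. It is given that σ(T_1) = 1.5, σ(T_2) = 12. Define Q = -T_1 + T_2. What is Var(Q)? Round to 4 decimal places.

Var(T_1) = 2.25, Var(T_2) = 144
By independence, Var(Q) = (-1)²Var(T_1) + (1)²Var(T_2)
= (-1)²·2.25 + (1)²·144 = 146.25

146.2500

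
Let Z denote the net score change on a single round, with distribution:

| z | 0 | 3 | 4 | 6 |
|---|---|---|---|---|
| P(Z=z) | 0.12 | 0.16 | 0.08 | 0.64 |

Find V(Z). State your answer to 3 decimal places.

E[Z] = (0)(0.12) + (3)(0.16) + (4)(0.08) + (6)(0.64) = 4.64
E[Z²] = (0)²(0.12) + (3)²(0.16) + (4)²(0.08) + (6)²(0.64) = 25.76
V(Z) = E[Z²] − (E[Z])² = 25.76 − (4.64)² = 4.2304

4.230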